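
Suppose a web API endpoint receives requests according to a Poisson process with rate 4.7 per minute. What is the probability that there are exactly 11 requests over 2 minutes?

0.1049

Over the interval, μ = 4.7 × 2 = 9.4 (2 minutes).
P(N = 11) = e^(−μ) μ^11/11! = e^(−9.4) · 9.4^11/39916800 ≈ 0.1049.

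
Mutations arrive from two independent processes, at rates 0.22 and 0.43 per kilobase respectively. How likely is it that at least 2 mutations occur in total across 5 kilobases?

0.8352

Independent Poisson processes superpose: combined rate λ = 0.22 + 0.43 = 0.65 per kilobase.
Over the interval, μ = 0.65 × 5 = 3.25 (5 kilobases).
P(N ≥ 2) = 1 − P(N ≤ 1) ≈ 0.8352.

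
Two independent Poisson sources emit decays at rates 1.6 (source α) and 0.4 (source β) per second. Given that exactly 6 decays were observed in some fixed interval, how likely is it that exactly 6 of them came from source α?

0.2621

Given the total, each event is independently from source α with probability p = λ_α/(λ_α+λ_β) = 1.6/2 = 0.8000.
So K ~ Binomial(6, 1.6/2): P(K = 6) = C(6,6) · (1.6/2)^6 · (0.4/2)^0 ≈ 0.2621.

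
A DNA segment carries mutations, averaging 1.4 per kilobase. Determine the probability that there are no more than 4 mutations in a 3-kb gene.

Over the interval, μ = 1.4 × 3 = 4.2 (a 3-kb gene = 3 kilobases).
P(N ≤ 4) = Σ_{j=0}^{4} e^(−μ) μ^j/j! ≈ 0.5898.

0.5898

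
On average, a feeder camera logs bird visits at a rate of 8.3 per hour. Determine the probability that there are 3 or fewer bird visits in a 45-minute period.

Over the interval, μ = 8.3 × 0.75 = 6.225 (a 45-minute period = 0.75 hours).
P(N ≤ 3) = Σ_{j=0}^{3} e^(−μ) μ^j/j! ≈ 0.1322.

0.1322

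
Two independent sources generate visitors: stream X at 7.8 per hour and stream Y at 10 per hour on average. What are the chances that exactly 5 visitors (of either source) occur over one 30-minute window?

0.0635

Independent Poisson processes superpose: combined rate λ = 7.8 + 10 = 17.8 per hour.
Over the interval, μ = 17.8 × 0.5 = 8.9 (a 30-minute window = 0.5 hours).
P(N = 5) = e^(−8.9) · 8.9^5/5! ≈ 0.0635.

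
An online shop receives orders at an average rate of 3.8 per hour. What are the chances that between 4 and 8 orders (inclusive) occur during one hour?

With mean μ = 3.8 per hour,
P(4 ≤ N ≤ 8) = Σ_{j=4}^{8} e^(−3.8) · 3.8^j/j! ≈ 0.5105.

0.5105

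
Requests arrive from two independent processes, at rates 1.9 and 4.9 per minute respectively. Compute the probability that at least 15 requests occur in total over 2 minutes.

0.3872

Independent Poisson processes superpose: combined rate λ = 1.9 + 4.9 = 6.8 per minute.
Over the interval, μ = 6.8 × 2 = 13.6 (2 minutes).
P(N ≥ 15) = 1 − P(N ≤ 14) ≈ 0.3872.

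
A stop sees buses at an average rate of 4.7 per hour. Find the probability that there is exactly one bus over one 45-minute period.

Over the interval, μ = 4.7 × 0.75 = 3.525 (a 45-minute period = 0.75 hours).
P(N = 1) = e^(−μ) μ^1/1! = e^(−3.525) · 3.525^1/1 ≈ 0.1038.

0.1038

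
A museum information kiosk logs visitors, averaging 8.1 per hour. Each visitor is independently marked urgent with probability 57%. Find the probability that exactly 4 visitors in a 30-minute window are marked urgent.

0.1176

Thinning: the visitors that are marked urgent themselves form a Poisson process with rate 0.57 × 8.1 = 4.617 per hour.
Over the interval, μ = 4.617 × 0.5 = 2.3085 (a 30-minute window = 0.5 hours).
P(N = 4) = e^(−2.3085) · 2.3085^4/4! ≈ 0.1176.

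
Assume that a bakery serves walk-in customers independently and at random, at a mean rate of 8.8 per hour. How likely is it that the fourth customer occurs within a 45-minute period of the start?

Over the interval, μ = 8.8 × 0.75 = 6.6 (a 45-minute period = 0.75 hours).
The fourth arrival falls in the interval iff at least 4 events occur there: P(S_4 ≤ t) = P(N ≥ 4) = 1 − P(N ≤ 3) ≈ 0.8948.

0.8948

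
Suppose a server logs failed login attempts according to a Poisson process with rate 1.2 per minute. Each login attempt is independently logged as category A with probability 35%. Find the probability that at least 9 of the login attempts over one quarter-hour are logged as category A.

0.1852

Thinning: the login attempts that are logged as category A themselves form a Poisson process with rate 0.35 × 1.2 = 0.42 per minute.
Over the interval, μ = 0.42 × 15 = 6.3 (a quarter-hour = 15 minutes).
P(N ≥ 9) = 1 − P(N ≤ 8) ≈ 0.1852.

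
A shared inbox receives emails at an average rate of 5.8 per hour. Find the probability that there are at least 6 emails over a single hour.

With mean μ = 5.8 per hour,
P(N ≥ 6) = 1 − P(N ≤ 5) = 1 − Σ_{j=0}^{5} e^(−μ) μ^j/j! ≈ 0.5217.

0.5217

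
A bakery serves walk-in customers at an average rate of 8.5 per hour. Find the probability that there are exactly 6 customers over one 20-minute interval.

0.0423

Over the interval, μ = 8.5 × 1/3 ≈ 2.83333 (a 20-minute interval = 1/3 hours).
P(N = 6) = e^(−μ) μ^6/6! = e^(−2.83333) · 2.83333^6/720 ≈ 0.0423.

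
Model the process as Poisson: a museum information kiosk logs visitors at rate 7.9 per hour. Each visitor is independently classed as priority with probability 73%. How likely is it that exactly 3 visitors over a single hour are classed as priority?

0.1000

Thinning: the visitors that are classed as priority themselves form a Poisson process with rate 0.73 × 7.9 = 5.767 per hour.
So μ = 5.767.
P(N = 3) = e^(−5.767) · 5.767^3/3! ≈ 0.1000.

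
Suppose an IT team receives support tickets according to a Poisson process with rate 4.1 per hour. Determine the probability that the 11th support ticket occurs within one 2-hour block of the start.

0.2045

Over the interval, μ = 4.1 × 2 = 8.2 (a 2-hour block = 2 hours).
The 11th arrival falls in the interval iff at least 11 events occur there: P(S_11 ≤ t) = P(N ≥ 11) = 1 − P(N ≤ 10) ≈ 0.2045.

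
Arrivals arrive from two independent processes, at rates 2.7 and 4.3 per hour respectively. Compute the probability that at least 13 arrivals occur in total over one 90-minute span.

Independent Poisson processes superpose: combined rate λ = 2.7 + 4.3 = 7 per hour.
Over the interval, μ = 7 × 1.5 = 10.5 (a 90-minute span = 1.5 hours).
P(N ≥ 13) = 1 − P(N ≤ 12) ≈ 0.2580.

0.2580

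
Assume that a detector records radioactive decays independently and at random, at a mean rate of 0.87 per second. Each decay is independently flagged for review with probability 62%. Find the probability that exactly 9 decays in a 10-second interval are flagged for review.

0.0484

Thinning: the decays that are flagged for review themselves form a Poisson process with rate 0.62 × 0.87 = 0.5394 per second.
Over the interval, μ = 0.5394 × 10 = 5.394 (a 10-second interval = 10 seconds).
P(N = 9) = e^(−5.394) · 5.394^9/9! ≈ 0.0484.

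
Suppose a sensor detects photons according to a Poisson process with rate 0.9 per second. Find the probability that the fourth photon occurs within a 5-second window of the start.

Over the interval, μ = 0.9 × 5 = 4.5 (a 5-second window = 5 seconds).
The fourth arrival falls in the interval iff at least 4 events occur there: P(S_4 ≤ t) = P(N ≥ 4) = 1 − P(N ≤ 3) ≈ 0.6577.

0.6577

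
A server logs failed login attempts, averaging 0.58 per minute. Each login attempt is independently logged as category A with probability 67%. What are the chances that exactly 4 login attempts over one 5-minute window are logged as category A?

0.0851

Thinning: the login attempts that are logged as category A themselves form a Poisson process with rate 0.67 × 0.58 = 0.3886 per minute.
Over the interval, μ = 0.3886 × 5 = 1.943 (a 5-minute window = 5 minutes).
P(N = 4) = e^(−1.943) · 1.943^4/4! ≈ 0.0851.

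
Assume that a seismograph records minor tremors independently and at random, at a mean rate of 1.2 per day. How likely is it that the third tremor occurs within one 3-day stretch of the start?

0.6973

Over the interval, μ = 1.2 × 3 = 3.6 (a 3-day stretch = 3 days).
The third arrival falls in the interval iff at least 3 events occur there: P(S_3 ≤ t) = P(N ≥ 3) = 1 − P(N ≤ 2) ≈ 0.6973.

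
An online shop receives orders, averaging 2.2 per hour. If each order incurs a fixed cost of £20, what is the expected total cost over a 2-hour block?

E[N] = 2.2 × 2 = 4.4 (a 2-hour block = 2 hours); E[cost] = 4.4 × £20 = £88.

£88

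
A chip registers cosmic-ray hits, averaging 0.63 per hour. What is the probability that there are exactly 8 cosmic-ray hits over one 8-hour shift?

Over the interval, μ = 0.63 × 8 = 5.04 (an 8-hour shift = 8 hours).
P(N = 8) = e^(−μ) μ^8/8! = e^(−5.04) · 5.04^8/40320 ≈ 0.0668.

0.0668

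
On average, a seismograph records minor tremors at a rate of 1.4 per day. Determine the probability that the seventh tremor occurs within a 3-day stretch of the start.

0.1325

Over the interval, μ = 1.4 × 3 = 4.2 (a 3-day stretch = 3 days).
The seventh arrival falls in the interval iff at least 7 events occur there: P(S_7 ≤ t) = P(N ≥ 7) = 1 − P(N ≤ 6) ≈ 0.1325.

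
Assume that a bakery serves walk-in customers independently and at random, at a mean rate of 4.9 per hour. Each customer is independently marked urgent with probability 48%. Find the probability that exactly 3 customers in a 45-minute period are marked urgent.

Thinning: the customers that are marked urgent themselves form a Poisson process with rate 0.48 × 4.9 = 2.352 per hour.
Over the interval, μ = 2.352 × 0.75 = 1.764 (a 45-minute period = 0.75 hours).
P(N = 3) = e^(−1.764) · 1.764^3/3! ≈ 0.1568.

0.1568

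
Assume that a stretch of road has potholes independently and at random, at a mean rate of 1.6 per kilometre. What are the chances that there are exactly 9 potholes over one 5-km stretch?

0.1241

Over the interval, μ = 1.6 × 5 = 8 (a 5-km stretch = 5 kilometres).
P(N = 9) = e^(−μ) μ^9/9! = e^(−8) · 8^9/362880 ≈ 0.1241.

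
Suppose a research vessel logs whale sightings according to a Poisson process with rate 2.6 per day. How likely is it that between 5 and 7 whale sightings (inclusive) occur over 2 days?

Over the interval, μ = 2.6 × 2 = 5.2 (2 days).
P(5 ≤ N ≤ 7) = Σ_{j=5}^{7} e^(−5.2) · 5.2^j/j! ≈ 0.4388.

0.4388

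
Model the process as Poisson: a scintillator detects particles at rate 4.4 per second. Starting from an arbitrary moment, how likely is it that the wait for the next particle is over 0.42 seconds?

The wait for the next event is exponential with rate λ = 4.4 per second.
P(T > 0.42) = e^(−λt) = e^(−4.4 × 0.42) = e^(−1.848) ≈ 0.1576.

0.1576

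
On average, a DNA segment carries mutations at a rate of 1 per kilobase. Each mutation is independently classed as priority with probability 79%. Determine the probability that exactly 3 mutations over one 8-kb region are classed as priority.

0.0757

Thinning: the mutations that are classed as priority themselves form a Poisson process with rate 0.79 × 1 = 0.79 per kilobase.
Over the interval, μ = 0.79 × 8 = 6.32 (an 8-kb region = 8 kilobases).
P(N = 3) = e^(−6.32) · 6.32^3/3! ≈ 0.0757.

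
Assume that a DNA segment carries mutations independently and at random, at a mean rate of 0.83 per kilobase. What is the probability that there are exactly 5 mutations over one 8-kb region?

Over the interval, μ = 0.83 × 8 = 6.64 (an 8-kb region = 8 kilobases).
P(N = 5) = e^(−μ) μ^5/5! = e^(−6.64) · 6.64^5/120 ≈ 0.1406.

0.1406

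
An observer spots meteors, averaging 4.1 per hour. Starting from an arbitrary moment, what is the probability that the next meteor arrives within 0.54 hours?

Inter-arrival times are exponential with rate λ = 4.1 per hour.
P(T ≤ 0.54) = 1 − e^(−λt) = 1 − e^(−4.1 × 0.54) = 1 − e^(−2.214) ≈ 0.8907.

0.8907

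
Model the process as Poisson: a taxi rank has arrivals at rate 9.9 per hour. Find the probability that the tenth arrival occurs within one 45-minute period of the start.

Over the interval, μ = 9.9 × 0.75 = 7.425 (a 45-minute period = 0.75 hours).
The tenth arrival falls in the interval iff at least 10 events occur there: P(S_10 ≤ t) = P(N ≥ 10) = 1 − P(N ≤ 9) ≈ 0.2151.

0.2151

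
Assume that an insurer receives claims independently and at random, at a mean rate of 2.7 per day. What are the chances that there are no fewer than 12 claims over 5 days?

0.6955

Over the interval, μ = 2.7 × 5 = 13.5 (5 days).
P(N ≥ 12) = 1 − P(N ≤ 11) = 1 − Σ_{j=0}^{11} e^(−μ) μ^j/j! ≈ 0.6955.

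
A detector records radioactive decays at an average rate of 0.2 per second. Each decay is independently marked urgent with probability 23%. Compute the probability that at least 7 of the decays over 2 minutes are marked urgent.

Thinning: the decays that are marked urgent themselves form a Poisson process with rate 0.23 × 0.2 = 0.046 per second.
Over the interval, μ = 0.046 × 120 = 5.52 (2 minutes = 120 seconds).
P(N ≥ 7) = 1 − P(N ≤ 6) ≈ 0.3171.

0.3171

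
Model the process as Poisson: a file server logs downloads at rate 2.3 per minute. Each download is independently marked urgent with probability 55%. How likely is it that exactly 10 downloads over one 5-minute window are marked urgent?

0.0506

Thinning: the downloads that are marked urgent themselves form a Poisson process with rate 0.55 × 2.3 = 1.265 per minute.
Over the interval, μ = 1.265 × 5 = 6.325 (a 5-minute window = 5 minutes).
P(N = 10) = e^(−6.325) · 6.325^10/10! ≈ 0.0506.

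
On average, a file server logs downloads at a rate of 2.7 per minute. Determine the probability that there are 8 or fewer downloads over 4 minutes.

Over the interval, μ = 2.7 × 4 = 10.8 (4 minutes).
P(N ≤ 8) = Σ_{j=0}^{8} e^(−μ) μ^j/j! ≈ 0.2502.

0.2502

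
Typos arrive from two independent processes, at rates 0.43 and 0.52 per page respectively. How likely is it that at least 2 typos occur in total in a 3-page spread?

Independent Poisson processes superpose: combined rate λ = 0.43 + 0.52 = 0.95 per page.
Over the interval, μ = 0.95 × 3 = 2.85 (a 3-page spread = 3 pages).
P(N ≥ 2) = 1 − P(N ≤ 1) ≈ 0.7773.

0.7773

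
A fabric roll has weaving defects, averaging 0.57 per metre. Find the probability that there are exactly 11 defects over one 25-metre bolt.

Over the interval, μ = 0.57 × 25 = 14.25 (a 25-metre bolt = 25 metres).
P(N = 11) = e^(−μ) μ^11/11! = e^(−14.25) · 14.25^11/39916800 ≈ 0.0798.

0.0798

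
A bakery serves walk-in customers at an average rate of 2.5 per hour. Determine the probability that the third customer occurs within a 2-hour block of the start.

0.8753

Over the interval, μ = 2.5 × 2 = 5 (a 2-hour block = 2 hours).
The third arrival falls in the interval iff at least 3 events occur there: P(S_3 ≤ t) = P(N ≥ 3) = 1 − P(N ≤ 2) ≈ 0.8753.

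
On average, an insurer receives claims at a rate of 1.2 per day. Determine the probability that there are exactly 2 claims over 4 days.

0.0948

Over the interval, μ = 1.2 × 4 = 4.8 (4 days).
P(N = 2) = e^(−μ) μ^2/2! = e^(−4.8) · 4.8^2/2 ≈ 0.0948.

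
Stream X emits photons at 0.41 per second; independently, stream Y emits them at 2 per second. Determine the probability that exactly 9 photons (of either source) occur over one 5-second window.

Independent Poisson processes superpose: combined rate λ = 0.41 + 2 = 2.41 per second.
Over the interval, μ = 2.41 × 5 = 12.05 (a 5-second window = 5 seconds).
P(N = 9) = e^(−12.05) · 12.05^9/9! ≈ 0.0863.

0.0863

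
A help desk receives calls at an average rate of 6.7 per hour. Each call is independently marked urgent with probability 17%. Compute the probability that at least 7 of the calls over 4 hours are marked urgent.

0.1762

Thinning: the calls that are marked urgent themselves form a Poisson process with rate 0.17 × 6.7 = 1.139 per hour.
Over the interval, μ = 1.139 × 4 = 4.556 (4 hours).
P(N ≥ 7) = 1 − P(N ≤ 6) ≈ 0.1762.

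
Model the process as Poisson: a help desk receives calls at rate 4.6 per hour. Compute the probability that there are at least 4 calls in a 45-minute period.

Over the interval, μ = 4.6 × 0.75 = 3.45 (a 45-minute period = 0.75 hours).
P(N ≥ 4) = 1 − P(N ≤ 3) = 1 − Σ_{j=0}^{3} e^(−μ) μ^j/j! ≈ 0.4525.

0.4525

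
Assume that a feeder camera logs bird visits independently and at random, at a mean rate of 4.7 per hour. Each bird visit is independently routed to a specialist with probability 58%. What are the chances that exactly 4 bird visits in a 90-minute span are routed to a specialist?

Thinning: the bird visits that are routed to a specialist themselves form a Poisson process with rate 0.58 × 4.7 = 2.726 per hour.
Over the interval, μ = 2.726 × 1.5 = 4.089 (a 90-minute span = 1.5 hours).
P(N = 4) = e^(−4.089) · 4.089^4/4! ≈ 0.1952.

0.1952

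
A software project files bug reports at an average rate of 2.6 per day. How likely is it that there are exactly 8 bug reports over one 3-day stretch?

0.1392

Over the interval, μ = 2.6 × 3 = 7.8 (a 3-day stretch = 3 days).
P(N = 8) = e^(−μ) μ^8/8! = e^(−7.8) · 7.8^8/40320 ≈ 0.1392.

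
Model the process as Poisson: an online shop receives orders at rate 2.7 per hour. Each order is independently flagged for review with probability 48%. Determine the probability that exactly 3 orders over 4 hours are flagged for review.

Thinning: the orders that are flagged for review themselves form a Poisson process with rate 0.48 × 2.7 = 1.296 per hour.
Over the interval, μ = 1.296 × 4 = 5.184 (4 hours).
P(N = 3) = e^(−5.184) · 5.184^3/3! ≈ 0.1302.

0.1302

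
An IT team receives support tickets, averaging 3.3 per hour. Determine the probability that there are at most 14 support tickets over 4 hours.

Over the interval, μ = 3.3 × 4 = 13.2 (4 hours).
P(N ≤ 14) = Σ_{j=0}^{14} e^(−μ) μ^j/j! ≈ 0.6546.

0.6546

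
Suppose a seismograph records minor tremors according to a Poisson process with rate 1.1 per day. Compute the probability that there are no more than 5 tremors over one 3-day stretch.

0.8829

Over the interval, μ = 1.1 × 3 = 3.3 (a 3-day stretch = 3 days).
P(N ≤ 5) = Σ_{j=0}^{5} e^(−μ) μ^j/j! ≈ 0.8829.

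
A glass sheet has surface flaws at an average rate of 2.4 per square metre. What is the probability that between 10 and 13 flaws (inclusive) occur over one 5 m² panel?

Over the interval, μ = 2.4 × 5 = 12 (a 5 m² panel = 5 square metres).
P(10 ≤ N ≤ 13) = Σ_{j=10}^{13} e^(−12) · 12^j/j! ≈ 0.4391.

0.4391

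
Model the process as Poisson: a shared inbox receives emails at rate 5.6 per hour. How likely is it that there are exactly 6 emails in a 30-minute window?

0.0407

Over the interval, μ = 5.6 × 0.5 = 2.8 (a 30-minute window = 0.5 hours).
P(N = 6) = e^(−μ) μ^6/6! = e^(−2.8) · 2.8^6/720 ≈ 0.0407.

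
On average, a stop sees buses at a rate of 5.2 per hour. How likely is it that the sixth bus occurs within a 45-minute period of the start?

Over the interval, μ = 5.2 × 0.75 = 3.9 (a 45-minute period = 0.75 hours).
The sixth arrival falls in the interval iff at least 6 events occur there: P(S_6 ≤ t) = P(N ≥ 6) = 1 − P(N ≤ 5) ≈ 0.1994.

0.1994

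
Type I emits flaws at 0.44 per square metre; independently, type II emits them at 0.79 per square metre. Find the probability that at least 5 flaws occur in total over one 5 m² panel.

Independent Poisson processes superpose: combined rate λ = 0.44 + 0.79 = 1.23 per square metre.
Over the interval, μ = 1.23 × 5 = 6.15 (a 5 m² panel = 5 square metres).
P(N ≥ 5) = 1 − P(N ≤ 4) ≈ 0.7345.

0.7345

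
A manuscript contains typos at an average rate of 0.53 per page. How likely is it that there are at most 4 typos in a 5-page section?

Over the interval, μ = 0.53 × 5 = 2.65 (a 5-page section = 5 pages).
P(N ≤ 4) = Σ_{j=0}^{4} e^(−μ) μ^j/j! ≈ 0.8703.

0.8703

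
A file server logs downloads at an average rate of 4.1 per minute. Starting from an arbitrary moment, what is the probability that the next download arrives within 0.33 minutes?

Inter-arrival times are exponential with rate λ = 4.1 per minute.
P(T ≤ 0.33) = 1 − e^(−λt) = 1 − e^(−4.1 × 0.33) = 1 − e^(−1.353) ≈ 0.7415.

0.7415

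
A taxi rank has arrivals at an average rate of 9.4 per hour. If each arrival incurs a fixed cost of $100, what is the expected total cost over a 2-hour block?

E[N] = 9.4 × 2 = 18.8 (a 2-hour block = 2 hours); E[cost] = 18.8 × $100 = $1880.

$1880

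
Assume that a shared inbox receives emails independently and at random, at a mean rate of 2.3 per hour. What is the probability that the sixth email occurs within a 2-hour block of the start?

Over the interval, μ = 2.3 × 2 = 4.6 (a 2-hour block = 2 hours).
The sixth arrival falls in the interval iff at least 6 events occur there: P(S_6 ≤ t) = P(N ≥ 6) = 1 − P(N ≤ 5) ≈ 0.3142.

0.3142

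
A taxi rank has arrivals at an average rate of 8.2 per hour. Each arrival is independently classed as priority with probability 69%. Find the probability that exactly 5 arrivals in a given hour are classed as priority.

0.1686

Thinning: the arrivals that are classed as priority themselves form a Poisson process with rate 0.69 × 8.2 = 5.658 per hour.
So μ = 5.658.
P(N = 5) = e^(−5.658) · 5.658^5/5! ≈ 0.1686.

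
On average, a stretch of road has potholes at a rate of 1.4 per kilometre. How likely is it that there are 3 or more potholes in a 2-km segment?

0.5305

Over the interval, μ = 1.4 × 2 = 2.8 (a 2-km segment = 2 kilometres).
P(N ≥ 3) = 1 − P(N ≤ 2) = 1 − Σ_{j=0}^{2} e^(−μ) μ^j/j! ≈ 0.5305.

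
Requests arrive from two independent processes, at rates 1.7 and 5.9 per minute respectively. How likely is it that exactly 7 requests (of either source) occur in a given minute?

Independent Poisson processes superpose: combined rate λ = 1.7 + 5.9 = 7.6 per minute.
So μ = 7.6.
P(N = 7) = e^(−7.6) · 7.6^7/7! ≈ 0.1454.

0.1454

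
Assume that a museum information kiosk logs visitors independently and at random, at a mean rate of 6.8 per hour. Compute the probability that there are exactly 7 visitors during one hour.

With mean μ = 6.8 per hour,
P(N = 7) = e^(−μ) μ^7/7! = e^(−6.8) · 6.8^7/5040 ≈ 0.1486.

0.1486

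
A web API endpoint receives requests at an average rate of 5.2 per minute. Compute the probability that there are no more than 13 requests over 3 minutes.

Over the interval, μ = 5.2 × 3 = 15.6 (3 minutes).
P(N ≤ 13) = Σ_{j=0}^{13} e^(−μ) μ^j/j! ≈ 0.3083.

0.3083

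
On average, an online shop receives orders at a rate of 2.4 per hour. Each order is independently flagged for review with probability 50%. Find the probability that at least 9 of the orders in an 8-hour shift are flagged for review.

Thinning: the orders that are flagged for review themselves form a Poisson process with rate 0.5 × 2.4 = 1.2 per hour.
Over the interval, μ = 1.2 × 8 = 9.6 (an 8-hour shift = 8 hours).
P(N ≥ 9) = 1 − P(N ≤ 8) ≈ 0.6204.

0.6204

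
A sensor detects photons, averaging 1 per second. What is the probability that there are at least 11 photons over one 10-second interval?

Over the interval, μ = 1 × 10 = 10 (a 10-second interval = 10 seconds).
P(N ≥ 11) = 1 − P(N ≤ 10) = 1 − Σ_{j=0}^{10} e^(−μ) μ^j/j! ≈ 0.4170.

0.4170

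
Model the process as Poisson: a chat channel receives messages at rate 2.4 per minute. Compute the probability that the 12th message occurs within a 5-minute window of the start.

0.5384

Over the interval, μ = 2.4 × 5 = 12 (a 5-minute window = 5 minutes).
The 12th arrival falls in the interval iff at least 12 events occur there: P(S_12 ≤ t) = P(N ≥ 12) = 1 − P(N ≤ 11) ≈ 0.5384.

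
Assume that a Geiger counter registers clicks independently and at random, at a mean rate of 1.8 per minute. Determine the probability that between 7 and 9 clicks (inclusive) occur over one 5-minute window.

Over the interval, μ = 1.8 × 5 = 9 (a 5-minute window = 5 minutes).
P(7 ≤ N ≤ 9) = Σ_{j=7}^{9} e^(−9) · 9^j/j! ≈ 0.3806.

0.3806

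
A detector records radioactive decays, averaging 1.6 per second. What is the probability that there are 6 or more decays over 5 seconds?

Over the interval, μ = 1.6 × 5 = 8 (5 seconds).
P(N ≥ 6) = 1 − P(N ≤ 5) = 1 − Σ_{j=0}^{5} e^(−μ) μ^j/j! ≈ 0.8088.

0.8088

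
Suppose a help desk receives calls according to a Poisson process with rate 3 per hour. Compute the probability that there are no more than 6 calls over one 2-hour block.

0.6063

Over the interval, μ = 3 × 2 = 6 (a 2-hour block = 2 hours).
P(N ≤ 6) = Σ_{j=0}^{6} e^(−μ) μ^j/j! ≈ 0.6063.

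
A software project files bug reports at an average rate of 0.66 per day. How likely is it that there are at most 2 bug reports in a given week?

Over the interval, μ = 0.66 × 7 = 4.62 (a week = 7 days).
P(N ≤ 2) = Σ_{j=0}^{2} e^(−μ) μ^j/j! ≈ 0.1605.

0.1605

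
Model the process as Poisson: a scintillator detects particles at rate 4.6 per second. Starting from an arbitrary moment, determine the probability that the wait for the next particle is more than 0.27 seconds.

The wait for the next event is exponential with rate λ = 4.6 per second.
P(T > 0.27) = e^(−λt) = e^(−4.6 × 0.27) = e^(−1.242) ≈ 0.2888.

0.2888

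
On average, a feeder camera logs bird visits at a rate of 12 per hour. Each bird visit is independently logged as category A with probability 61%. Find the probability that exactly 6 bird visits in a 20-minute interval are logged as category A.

Thinning: the bird visits that are logged as category A themselves form a Poisson process with rate 0.61 × 12 = 7.32 per hour.
Over the interval, μ = 7.32 × 1/3 = 2.44 (a 20-minute interval = 1/3 hours).
P(N = 6) = e^(−2.44) · 2.44^6/6! ≈ 0.0255.

0.0255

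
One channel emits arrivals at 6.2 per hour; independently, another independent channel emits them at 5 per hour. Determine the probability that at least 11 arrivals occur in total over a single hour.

Independent Poisson processes superpose: combined rate λ = 6.2 + 5 = 11.2 per hour.
So μ = 11.2.
P(N ≥ 11) = 1 − P(N ≤ 10) ≈ 0.5638.

0.5638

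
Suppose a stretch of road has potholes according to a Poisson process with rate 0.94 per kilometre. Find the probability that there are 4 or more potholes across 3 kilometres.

Over the interval, μ = 0.94 × 3 = 2.82 (3 kilometres).
P(N ≥ 4) = 1 − P(N ≤ 3) = 1 − Σ_{j=0}^{3} e^(−μ) μ^j/j! ≈ 0.3125.

0.3125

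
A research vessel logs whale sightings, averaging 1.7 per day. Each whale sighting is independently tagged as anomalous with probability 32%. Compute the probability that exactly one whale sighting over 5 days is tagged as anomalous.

Thinning: the whale sightings that are tagged as anomalous themselves form a Poisson process with rate 0.32 × 1.7 = 0.544 per day.
Over the interval, μ = 0.544 × 5 = 2.72 (5 days).
P(N = 1) = e^(−2.72) · 2.72^1/1! ≈ 0.1792.

0.1792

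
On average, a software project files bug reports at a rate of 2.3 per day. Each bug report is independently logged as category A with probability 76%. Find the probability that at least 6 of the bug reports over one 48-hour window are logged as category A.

Thinning: the bug reports that are logged as category A themselves form a Poisson process with rate 0.76 × 2.3 = 1.748 per day.
Over the interval, μ = 1.748 × 2 = 3.496 (a 48-hour window = 2 days).
P(N ≥ 6) = 1 − P(N ≤ 5) ≈ 0.1419.

0.1419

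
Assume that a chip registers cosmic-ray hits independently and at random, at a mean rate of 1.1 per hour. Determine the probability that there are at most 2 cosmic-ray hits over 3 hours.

0.3594

Over the interval, μ = 1.1 × 3 = 3.3 (3 hours).
P(N ≤ 2) = Σ_{j=0}^{2} e^(−μ) μ^j/j! ≈ 0.3594.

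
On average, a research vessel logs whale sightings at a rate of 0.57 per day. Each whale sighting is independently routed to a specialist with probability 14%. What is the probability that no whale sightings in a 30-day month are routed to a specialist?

Thinning: the whale sightings that are routed to a specialist themselves form a Poisson process with rate 0.14 × 0.57 = 0.0798 per day.
Over the interval, μ = 0.0798 × 30 = 2.394 (a 30-day month = 30 days).
P(N = 0) = e^(−2.394) · 2.394^0/0! ≈ 0.0913.

0.0913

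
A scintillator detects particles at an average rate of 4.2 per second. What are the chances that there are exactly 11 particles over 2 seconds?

0.0828

Over the interval, μ = 4.2 × 2 = 8.4 (2 seconds).
P(N = 11) = e^(−μ) μ^11/11! = e^(−8.4) · 8.4^11/39916800 ≈ 0.0828.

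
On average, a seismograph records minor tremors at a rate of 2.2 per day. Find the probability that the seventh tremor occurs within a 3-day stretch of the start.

0.4892

Over the interval, μ = 2.2 × 3 = 6.6 (a 3-day stretch = 3 days).
The seventh arrival falls in the interval iff at least 7 events occur there: P(S_7 ≤ t) = P(N ≥ 7) = 1 − P(N ≤ 6) ≈ 0.4892.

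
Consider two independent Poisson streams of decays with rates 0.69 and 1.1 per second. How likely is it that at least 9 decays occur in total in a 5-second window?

Independent Poisson processes superpose: combined rate λ = 0.69 + 1.1 = 1.79 per second.
Over the interval, μ = 1.79 × 5 = 8.95 (a 5-second window = 5 seconds).
P(N ≥ 9) = 1 − P(N ≤ 8) ≈ 0.5377.

0.5377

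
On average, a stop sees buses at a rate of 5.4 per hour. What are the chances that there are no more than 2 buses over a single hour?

With mean μ = 5.4 per hour,
P(N ≤ 2) = Σ_{j=0}^{2} e^(−μ) μ^j/j! ≈ 0.0948.

0.0948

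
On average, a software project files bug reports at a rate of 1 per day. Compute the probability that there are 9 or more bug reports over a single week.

Over the interval, μ = 1 × 7 = 7 (a week = 7 days).
P(N ≥ 9) = 1 − P(N ≤ 8) = 1 − Σ_{j=0}^{8} e^(−μ) μ^j/j! ≈ 0.2709.

0.2709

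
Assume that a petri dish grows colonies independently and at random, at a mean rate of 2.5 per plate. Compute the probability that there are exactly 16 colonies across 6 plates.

0.0960

Over the interval, μ = 2.5 × 6 = 15 (6 plates).
P(N = 16) = e^(−μ) μ^16/16! = e^(−15) · 15^16/20922789888000 ≈ 0.0960.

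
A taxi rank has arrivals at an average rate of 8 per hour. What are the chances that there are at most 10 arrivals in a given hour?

With mean μ = 8 per hour,
P(N ≤ 10) = Σ_{j=0}^{10} e^(−μ) μ^j/j! ≈ 0.8159.

0.8159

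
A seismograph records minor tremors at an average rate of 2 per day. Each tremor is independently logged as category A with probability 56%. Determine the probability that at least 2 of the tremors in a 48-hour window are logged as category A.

0.6551

Thinning: the tremors that are logged as category A themselves form a Poisson process with rate 0.56 × 2 = 1.12 per day.
Over the interval, μ = 1.12 × 2 = 2.24 (a 48-hour window = 2 days).
P(N ≥ 2) = 1 − P(N ≤ 1) ≈ 0.6551.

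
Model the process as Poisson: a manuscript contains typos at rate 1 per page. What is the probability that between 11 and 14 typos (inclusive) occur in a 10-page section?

0.3335

Over the interval, μ = 1 × 10 = 10 (a 10-page section = 10 pages).
P(11 ≤ N ≤ 14) = Σ_{j=11}^{14} e^(−10) · 10^j/j! ≈ 0.3335.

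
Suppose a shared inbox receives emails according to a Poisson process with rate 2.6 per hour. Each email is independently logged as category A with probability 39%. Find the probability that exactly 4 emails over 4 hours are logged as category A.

Thinning: the emails that are logged as category A themselves form a Poisson process with rate 0.39 × 2.6 = 1.014 per hour.
Over the interval, μ = 1.014 × 4 = 4.056 (4 hours).
P(N = 4) = e^(−4.056) · 4.056^4/4! ≈ 0.1953.

0.1953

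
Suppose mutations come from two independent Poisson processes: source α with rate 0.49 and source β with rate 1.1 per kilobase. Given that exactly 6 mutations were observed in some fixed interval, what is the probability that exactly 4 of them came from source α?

0.0648

Given the total, each event is independently from source α with probability p = λ_α/(λ_α+λ_β) = 0.49/1.59 ≈ 0.3082.
So K ~ Binomial(6, 0.49/1.59): P(K = 4) = C(6,4) · (0.49/1.59)^4 · (1.1/1.59)^2 ≈ 0.0648.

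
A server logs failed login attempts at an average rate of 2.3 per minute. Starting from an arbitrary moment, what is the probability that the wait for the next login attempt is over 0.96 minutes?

The wait for the next event is exponential with rate λ = 2.3 per minute.
P(T > 0.96) = e^(−λt) = e^(−2.3 × 0.96) = e^(−2.208) ≈ 0.1099.

0.1099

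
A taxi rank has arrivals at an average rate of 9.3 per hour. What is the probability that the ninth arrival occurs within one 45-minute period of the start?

0.2677

Over the interval, μ = 9.3 × 0.75 = 6.975 (a 45-minute period = 0.75 hours).
The ninth arrival falls in the interval iff at least 9 events occur there: P(S_9 ≤ t) = P(N ≥ 9) = 1 − P(N ≤ 8) ≈ 0.2677.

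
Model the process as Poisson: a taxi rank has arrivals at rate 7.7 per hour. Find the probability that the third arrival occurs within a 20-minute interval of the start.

0.4732

Over the interval, μ = 7.7 × 1/3 ≈ 2.56667 (a 20-minute interval = 1/3 hours).
The third arrival falls in the interval iff at least 3 events occur there: P(S_3 ≤ t) = P(N ≥ 3) = 1 − P(N ≤ 2) ≈ 0.4732.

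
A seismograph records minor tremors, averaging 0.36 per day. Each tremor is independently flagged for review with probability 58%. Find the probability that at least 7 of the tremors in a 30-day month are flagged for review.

0.4360

Thinning: the tremors that are flagged for review themselves form a Poisson process with rate 0.58 × 0.36 = 0.2088 per day.
Over the interval, μ = 0.2088 × 30 = 6.264 (a 30-day month = 30 days).
P(N ≥ 7) = 1 − P(N ≤ 6) ≈ 0.4360.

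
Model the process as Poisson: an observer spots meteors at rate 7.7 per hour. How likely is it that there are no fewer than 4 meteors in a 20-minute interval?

0.2568

Over the interval, μ = 7.7 × 1/3 ≈ 2.56667 (a 20-minute interval = 1/3 hours).
P(N ≥ 4) = 1 − P(N ≤ 3) = 1 − Σ_{j=0}^{3} e^(−μ) μ^j/j! ≈ 0.2568.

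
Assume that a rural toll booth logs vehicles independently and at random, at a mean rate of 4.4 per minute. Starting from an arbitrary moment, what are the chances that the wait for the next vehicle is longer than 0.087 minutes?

The wait for the next event is exponential with rate λ = 4.4 per minute.
P(T > 0.087) = e^(−λt) = e^(−4.4 × 0.087) = e^(−0.3828) ≈ 0.6819.

0.6819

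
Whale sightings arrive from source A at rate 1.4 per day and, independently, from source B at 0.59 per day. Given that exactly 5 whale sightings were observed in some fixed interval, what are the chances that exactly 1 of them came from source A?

Given the total, each event is independently from source A with probability p = λ_A/(λ_A+λ_B) = 1.4/1.99 ≈ 0.7035.
So K ~ Binomial(5, 1.4/1.99): P(K = 1) = C(5,1) · (1.4/1.99)^1 · (0.59/1.99)^4 ≈ 0.0272.

0.0272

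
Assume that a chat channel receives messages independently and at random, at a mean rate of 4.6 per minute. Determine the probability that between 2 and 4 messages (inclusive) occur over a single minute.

With mean μ = 4.6 per minute,
P(2 ≤ N ≤ 4) = Σ_{j=2}^{4} e^(−4.6) · 4.6^j/j! ≈ 0.4569.

0.4569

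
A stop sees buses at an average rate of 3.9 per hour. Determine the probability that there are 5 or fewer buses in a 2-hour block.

Over the interval, μ = 3.9 × 2 = 7.8 (a 2-hour block = 2 hours).
P(N ≤ 5) = Σ_{j=0}^{5} e^(−μ) μ^j/j! ≈ 0.2103.

0.2103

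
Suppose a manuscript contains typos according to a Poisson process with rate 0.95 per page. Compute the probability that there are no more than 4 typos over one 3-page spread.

0.8398

Over the interval, μ = 0.95 × 3 = 2.85 (a 3-page spread = 3 pages).
P(N ≤ 4) = Σ_{j=0}^{4} e^(−μ) μ^j/j! ≈ 0.8398.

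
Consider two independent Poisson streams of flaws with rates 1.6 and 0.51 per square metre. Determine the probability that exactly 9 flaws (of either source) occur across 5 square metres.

0.1169

Independent Poisson processes superpose: combined rate λ = 1.6 + 0.51 = 2.11 per square metre.
Over the interval, μ = 2.11 × 5 = 10.55 (5 square metres).
P(N = 9) = e^(−10.55) · 10.55^9/9! ≈ 0.1169.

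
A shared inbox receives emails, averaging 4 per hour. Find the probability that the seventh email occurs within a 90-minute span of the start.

0.3937

Over the interval, μ = 4 × 1.5 = 6 (a 90-minute span = 1.5 hours).
The seventh arrival falls in the interval iff at least 7 events occur there: P(S_7 ≤ t) = P(N ≥ 7) = 1 − P(N ≤ 6) ≈ 0.3937.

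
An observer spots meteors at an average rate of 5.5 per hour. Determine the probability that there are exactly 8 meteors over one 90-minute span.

0.1391

Over the interval, μ = 5.5 × 1.5 = 8.25 (a 90-minute span = 1.5 hours).
P(N = 8) = e^(−μ) μ^8/8! = e^(−8.25) · 8.25^8/40320 ≈ 0.1391.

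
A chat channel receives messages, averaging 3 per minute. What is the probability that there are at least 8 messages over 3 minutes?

0.6761

Over the interval, μ = 3 × 3 = 9 (3 minutes).
P(N ≥ 8) = 1 − P(N ≤ 7) = 1 − Σ_{j=0}^{7} e^(−μ) μ^j/j! ≈ 0.6761.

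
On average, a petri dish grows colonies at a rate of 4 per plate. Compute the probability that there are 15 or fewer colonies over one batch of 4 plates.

Over the interval, μ = 4 × 4 = 16 (a batch of 4 plates = 4 plates).
P(N ≤ 15) = Σ_{j=0}^{15} e^(−μ) μ^j/j! ≈ 0.4667.

0.4667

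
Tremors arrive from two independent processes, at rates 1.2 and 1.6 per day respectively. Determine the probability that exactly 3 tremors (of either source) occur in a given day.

0.2225

Independent Poisson processes superpose: combined rate λ = 1.2 + 1.6 = 2.8 per day.
So μ = 2.8.
P(N = 3) = e^(−2.8) · 2.8^3/3! ≈ 0.2225.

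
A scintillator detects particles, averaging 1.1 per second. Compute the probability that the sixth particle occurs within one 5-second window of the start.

0.4711

Over the interval, μ = 1.1 × 5 = 5.5 (a 5-second window = 5 seconds).
The sixth arrival falls in the interval iff at least 6 events occur there: P(S_6 ≤ t) = P(N ≥ 6) = 1 − P(N ≤ 5) ≈ 0.4711.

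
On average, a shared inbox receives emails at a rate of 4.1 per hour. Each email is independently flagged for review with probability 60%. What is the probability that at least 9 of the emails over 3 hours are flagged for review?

0.3216

Thinning: the emails that are flagged for review themselves form a Poisson process with rate 0.6 × 4.1 = 2.46 per hour.
Over the interval, μ = 2.46 × 3 = 7.38 (3 hours).
P(N ≥ 9) = 1 − P(N ≤ 8) ≈ 0.3216.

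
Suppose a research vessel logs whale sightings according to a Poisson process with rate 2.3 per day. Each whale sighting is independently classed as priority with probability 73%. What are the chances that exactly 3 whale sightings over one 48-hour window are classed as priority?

0.2196

Thinning: the whale sightings that are classed as priority themselves form a Poisson process with rate 0.73 × 2.3 = 1.679 per day.
Over the interval, μ = 1.679 × 2 = 3.358 (a 48-hour window = 2 days).
P(N = 3) = e^(−3.358) · 3.358^3/3! ≈ 0.2196.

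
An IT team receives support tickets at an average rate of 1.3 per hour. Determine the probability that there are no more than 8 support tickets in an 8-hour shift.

0.2896

Over the interval, μ = 1.3 × 8 = 10.4 (an 8-hour shift = 8 hours).
P(N ≤ 8) = Σ_{j=0}^{8} e^(−μ) μ^j/j! ≈ 0.2896.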